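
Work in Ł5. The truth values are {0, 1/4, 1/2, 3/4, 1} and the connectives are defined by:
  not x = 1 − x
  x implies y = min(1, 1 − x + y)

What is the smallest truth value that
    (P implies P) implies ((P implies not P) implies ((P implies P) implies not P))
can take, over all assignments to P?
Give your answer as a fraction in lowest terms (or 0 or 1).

1/2

Take P = 1/2:
P implies P = 1/2 implies 1/2 = 1
not P = not 1/2 = 1/2
P implies not P = 1/2 implies 1/2 = 1
P implies P = 1/2 implies 1/2 = 1
not P = not 1/2 = 1/2
(P implies P) implies not P = 1 implies 1/2 = 1/2
(P implies not P) implies ((P implies P) implies not P) = 1 implies 1/2 = 1/2
(P implies P) implies ((P implies not P) implies ((P implies P) implies not P)) = 1 implies 1/2 = 1/2
No assignment yields a value below 1/2, so this is the minimum.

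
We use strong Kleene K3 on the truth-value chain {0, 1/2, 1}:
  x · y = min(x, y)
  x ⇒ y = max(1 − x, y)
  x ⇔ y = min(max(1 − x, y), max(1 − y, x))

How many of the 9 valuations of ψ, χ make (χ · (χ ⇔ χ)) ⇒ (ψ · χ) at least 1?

4

ψ = 0, χ = 0 ↦ 1  ≥
ψ = 0, χ = 1/2 ↦ 1/2  <
ψ = 0, χ = 1 ↦ 0  <
ψ = 1/2, χ = 0 ↦ 1  ≥
ψ = 1/2, χ = 1/2 ↦ 1/2  <
ψ = 1/2, χ = 1 ↦ 1/2  <
ψ = 1, χ = 0 ↦ 1  ≥
ψ = 1, χ = 1/2 ↦ 1/2  <
ψ = 1, χ = 1 ↦ 1  ≥
So 4 of the 9 assignments meet the threshold.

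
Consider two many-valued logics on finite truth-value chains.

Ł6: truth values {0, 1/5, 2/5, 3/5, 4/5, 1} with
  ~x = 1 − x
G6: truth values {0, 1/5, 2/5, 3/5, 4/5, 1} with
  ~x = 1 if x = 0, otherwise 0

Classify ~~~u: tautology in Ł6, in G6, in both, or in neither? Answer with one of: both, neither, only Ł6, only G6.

neither

In Ł6: at u = 1/5 the value is 4/5 — not a tautology.
In G6: at u = 1/5 the value is 0 — not a tautology.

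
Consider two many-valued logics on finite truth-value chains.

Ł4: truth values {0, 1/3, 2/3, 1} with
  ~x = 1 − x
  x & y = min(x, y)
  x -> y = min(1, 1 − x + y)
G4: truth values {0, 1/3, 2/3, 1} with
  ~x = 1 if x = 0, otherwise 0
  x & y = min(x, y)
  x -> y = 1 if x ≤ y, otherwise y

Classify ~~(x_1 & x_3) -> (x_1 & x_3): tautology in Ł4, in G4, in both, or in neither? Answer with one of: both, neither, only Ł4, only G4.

only Ł4

In Ł4: every assignment gives 1 — tautology.
In G4: at x_1 = 1/3, x_3 = 1/3 the value is 1/3 — not a tautology.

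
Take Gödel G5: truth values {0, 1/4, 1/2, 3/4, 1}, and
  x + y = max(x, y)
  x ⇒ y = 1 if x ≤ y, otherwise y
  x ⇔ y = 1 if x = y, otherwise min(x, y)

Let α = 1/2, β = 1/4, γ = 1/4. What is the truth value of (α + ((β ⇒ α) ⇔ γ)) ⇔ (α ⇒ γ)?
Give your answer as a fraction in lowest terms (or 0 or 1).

1/4

β ⇒ α = 1/4 ⇒ 1/2 = 1
(β ⇒ α) ⇔ γ = 1 ⇔ 1/4 = 1/4
α + ((β ⇒ α) ⇔ γ) = 1/2 + 1/4 = 1/2
α ⇒ γ = 1/2 ⇒ 1/4 = 1/4
(α + ((β ⇒ α) ⇔ γ)) ⇔ (α ⇒ γ) = 1/2 ⇔ 1/4 = 1/4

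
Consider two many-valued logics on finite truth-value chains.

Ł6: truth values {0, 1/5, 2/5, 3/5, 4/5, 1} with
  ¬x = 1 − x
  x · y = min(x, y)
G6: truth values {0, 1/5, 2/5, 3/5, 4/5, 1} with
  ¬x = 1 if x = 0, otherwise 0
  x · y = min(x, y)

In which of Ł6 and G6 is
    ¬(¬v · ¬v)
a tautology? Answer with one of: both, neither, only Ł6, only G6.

In Ł6: at v = 0 the value is 0 — not a tautology.
In G6: at v = 0 the value is 0 — not a tautology.

neither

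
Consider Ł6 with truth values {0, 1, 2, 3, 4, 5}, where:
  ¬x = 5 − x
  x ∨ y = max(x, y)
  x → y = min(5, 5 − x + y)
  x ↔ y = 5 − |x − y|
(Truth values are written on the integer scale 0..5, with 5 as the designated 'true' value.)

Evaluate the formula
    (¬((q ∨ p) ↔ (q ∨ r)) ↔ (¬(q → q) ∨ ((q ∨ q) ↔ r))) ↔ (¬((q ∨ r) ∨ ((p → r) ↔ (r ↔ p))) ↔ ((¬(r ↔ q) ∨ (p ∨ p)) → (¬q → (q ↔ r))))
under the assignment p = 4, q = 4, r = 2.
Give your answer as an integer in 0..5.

q ∨ p = 4 ∨ 4 = 4
q ∨ r = 4 ∨ 2 = 4
(q ∨ p) ↔ (q ∨ r) = 4 ↔ 4 = 5
¬((q ∨ p) ↔ (q ∨ r)) = ¬5 = 0
q → q = 4 → 4 = 5
¬(q → q) = ¬5 = 0
q ∨ q = 4 ∨ 4 = 4
(q ∨ q) ↔ r = 4 ↔ 2 = 3
¬(q → q) ∨ ((q ∨ q) ↔ r) = 0 ∨ 3 = 3
¬((q ∨ p) ↔ (q ∨ r)) ↔ (¬(q → q) ∨ ((q ∨ q) ↔ r)) = 0 ↔ 3 = 2
q ∨ r = 4 ∨ 2 = 4
p → r = 4 → 2 = 3
r ↔ p = 2 ↔ 4 = 3
(p → r) ↔ (r ↔ p) = 3 ↔ 3 = 5
(q ∨ r) ∨ ((p → r) ↔ (r ↔ p)) = 4 ∨ 5 = 5
¬((q ∨ r) ∨ ((p → r) ↔ (r ↔ p))) = ¬5 = 0
r ↔ q = 2 ↔ 4 = 3
¬(r ↔ q) = ¬3 = 2
p ∨ p = 4 ∨ 4 = 4
¬(r ↔ q) ∨ (p ∨ p) = 2 ∨ 4 = 4
¬q = ¬4 = 1
q ↔ r = 4 ↔ 2 = 3
¬q → (q ↔ r) = 1 → 3 = 5
(¬(r ↔ q) ∨ (p ∨ p)) → (¬q → (q ↔ r)) = 4 → 5 = 5
¬((q ∨ r) ∨ ((p → r) ↔ (r ↔ p))) ↔ ((¬(r ↔ q) ∨ (p ∨ p)) → (¬q → (q ↔ r))) = 0 ↔ 5 = 0
(¬((q ∨ p) ↔ (q ∨ r)) ↔ (¬(q → q) ∨ ((q ∨ q) ↔ r))) ↔ (¬((q ∨ r) ∨ ((p → r) ↔ (r ↔ p))) ↔ ((¬(r ↔ q) ∨ (p ∨ p)) → (¬q → (q ↔ r)))) = 2 ↔ 0 = 3

3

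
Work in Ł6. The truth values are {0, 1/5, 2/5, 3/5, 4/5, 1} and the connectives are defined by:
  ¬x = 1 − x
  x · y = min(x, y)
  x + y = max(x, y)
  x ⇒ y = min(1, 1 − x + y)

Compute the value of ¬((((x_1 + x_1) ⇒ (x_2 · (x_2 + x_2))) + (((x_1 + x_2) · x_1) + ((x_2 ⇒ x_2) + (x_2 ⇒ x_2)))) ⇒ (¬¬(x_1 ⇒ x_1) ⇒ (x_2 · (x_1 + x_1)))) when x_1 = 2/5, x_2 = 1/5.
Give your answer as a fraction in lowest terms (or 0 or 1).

x_1 + x_1 = 2/5 + 2/5 = 2/5
x_2 + x_2 = 1/5 + 1/5 = 1/5
x_2 · (x_2 + x_2) = 1/5 · 1/5 = 1/5
(x_1 + x_1) ⇒ (x_2 · (x_2 + x_2)) = 2/5 ⇒ 1/5 = 4/5
x_1 + x_2 = 2/5 + 1/5 = 2/5
(x_1 + x_2) · x_1 = 2/5 · 2/5 = 2/5
x_2 ⇒ x_2 = 1/5 ⇒ 1/5 = 1
x_2 ⇒ x_2 = 1/5 ⇒ 1/5 = 1
(x_2 ⇒ x_2) + (x_2 ⇒ x_2) = 1 + 1 = 1
((x_1 + x_2) · x_1) + ((x_2 ⇒ x_2) + (x_2 ⇒ x_2)) = 2/5 + 1 = 1
((x_1 + x_1) ⇒ (x_2 · (x_2 + x_2))) + (((x_1 + x_2) · x_1) + ((x_2 ⇒ x_2) + (x_2 ⇒ x_2))) = 4/5 + 1 = 1
x_1 ⇒ x_1 = 2/5 ⇒ 2/5 = 1
¬(x_1 ⇒ x_1) = ¬1 = 0
¬¬(x_1 ⇒ x_1) = ¬0 = 1
x_1 + x_1 = 2/5 + 2/5 = 2/5
x_2 · (x_1 + x_1) = 1/5 · 2/5 = 1/5
¬¬(x_1 ⇒ x_1) ⇒ (x_2 · (x_1 + x_1)) = 1 ⇒ 1/5 = 1/5
(((x_1 + x_1) ⇒ (x_2 · (x_2 + x_2))) + (((x_1 + x_2) · x_1) + ((x_2 ⇒ x_2) + (x_2 ⇒ x_2)))) ⇒ (¬¬(x_1 ⇒ x_1) ⇒ (x_2 · (x_1 + x_1))) = 1 ⇒ 1/5 = 1/5
¬((((x_1 + x_1) ⇒ (x_2 · (x_2 + x_2))) + (((x_1 + x_2) · x_1) + ((x_2 ⇒ x_2) + (x_2 ⇒ x_2)))) ⇒ (¬¬(x_1 ⇒ x_1) ⇒ (x_2 · (x_1 + x_1)))) = ¬1/5 = 4/5

4/5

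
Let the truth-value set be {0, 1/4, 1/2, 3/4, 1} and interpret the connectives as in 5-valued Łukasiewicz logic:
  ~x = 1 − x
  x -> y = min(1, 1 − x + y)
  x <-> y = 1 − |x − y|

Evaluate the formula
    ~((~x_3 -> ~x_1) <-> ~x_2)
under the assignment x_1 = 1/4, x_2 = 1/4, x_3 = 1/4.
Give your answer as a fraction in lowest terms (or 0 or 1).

~x_3 = ~1/4 = 3/4
~x_1 = ~1/4 = 3/4
~x_3 -> ~x_1 = 3/4 -> 3/4 = 1
~x_2 = ~1/4 = 3/4
(~x_3 -> ~x_1) <-> ~x_2 = 1 <-> 3/4 = 3/4
~((~x_3 -> ~x_1) <-> ~x_2) = ~3/4 = 1/4

1/4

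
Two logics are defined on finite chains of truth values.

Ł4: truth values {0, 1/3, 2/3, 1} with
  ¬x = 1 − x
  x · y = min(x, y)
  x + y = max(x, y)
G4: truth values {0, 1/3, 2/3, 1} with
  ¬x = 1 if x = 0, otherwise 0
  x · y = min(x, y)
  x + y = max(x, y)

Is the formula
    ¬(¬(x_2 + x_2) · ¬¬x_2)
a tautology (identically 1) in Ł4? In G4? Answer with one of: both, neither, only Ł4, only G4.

only G4

In Ł4: at x_2 = 1/3 the value is 2/3 — not a tautology.
In G4: every assignment gives 1 — tautology.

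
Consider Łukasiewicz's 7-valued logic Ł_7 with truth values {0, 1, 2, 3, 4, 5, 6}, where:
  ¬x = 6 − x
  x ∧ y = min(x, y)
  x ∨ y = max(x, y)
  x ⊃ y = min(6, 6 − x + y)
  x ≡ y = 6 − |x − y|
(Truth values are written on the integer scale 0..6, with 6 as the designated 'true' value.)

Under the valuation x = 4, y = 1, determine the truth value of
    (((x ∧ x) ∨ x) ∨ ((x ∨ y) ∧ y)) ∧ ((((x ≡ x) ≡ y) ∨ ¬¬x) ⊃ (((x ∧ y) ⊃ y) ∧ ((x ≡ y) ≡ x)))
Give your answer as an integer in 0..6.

4

x ∧ x = 4 ∧ 4 = 4
(x ∧ x) ∨ x = 4 ∨ 4 = 4
x ∨ y = 4 ∨ 1 = 4
(x ∨ y) ∧ y = 4 ∧ 1 = 1
((x ∧ x) ∨ x) ∨ ((x ∨ y) ∧ y) = 4 ∨ 1 = 4
x ≡ x = 4 ≡ 4 = 6
(x ≡ x) ≡ y = 6 ≡ 1 = 1
¬x = ¬4 = 2
¬¬x = ¬2 = 4
((x ≡ x) ≡ y) ∨ ¬¬x = 1 ∨ 4 = 4
x ∧ y = 4 ∧ 1 = 1
(x ∧ y) ⊃ y = 1 ⊃ 1 = 6
x ≡ y = 4 ≡ 1 = 3
(x ≡ y) ≡ x = 3 ≡ 4 = 5
((x ∧ y) ⊃ y) ∧ ((x ≡ y) ≡ x) = 6 ∧ 5 = 5
(((x ≡ x) ≡ y) ∨ ¬¬x) ⊃ (((x ∧ y) ⊃ y) ∧ ((x ≡ y) ≡ x)) = 4 ⊃ 5 = 6
(((x ∧ x) ∨ x) ∨ ((x ∨ y) ∧ y)) ∧ ((((x ≡ x) ≡ y) ∨ ¬¬x) ⊃ (((x ∧ y) ⊃ y) ∧ ((x ≡ y) ≡ x))) = 4 ∧ 6 = 4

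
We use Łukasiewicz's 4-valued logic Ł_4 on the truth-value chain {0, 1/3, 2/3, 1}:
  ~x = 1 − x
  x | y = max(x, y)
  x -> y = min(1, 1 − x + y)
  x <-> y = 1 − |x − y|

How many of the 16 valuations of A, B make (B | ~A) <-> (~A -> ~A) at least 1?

A = 0, B = 0 ↦ 1  ≥
A = 0, B = 1/3 ↦ 1  ≥
A = 0, B = 2/3 ↦ 1  ≥
A = 0, B = 1 ↦ 1  ≥
A = 1/3, B = 0 ↦ 2/3  <
A = 1/3, B = 1/3 ↦ 2/3  <
A = 1/3, B = 2/3 ↦ 2/3  <
A = 1/3, B = 1 ↦ 1  ≥
A = 2/3, B = 0 ↦ 1/3  <
A = 2/3, B = 1/3 ↦ 1/3  <
A = 2/3, B = 2/3 ↦ 2/3  <
A = 2/3, B = 1 ↦ 1  ≥
A = 1, B = 0 ↦ 0  <
A = 1, B = 1/3 ↦ 1/3  <
A = 1, B = 2/3 ↦ 2/3  <
A = 1, B = 1 ↦ 1  ≥
So 7 of the 16 assignments meet the threshold.

7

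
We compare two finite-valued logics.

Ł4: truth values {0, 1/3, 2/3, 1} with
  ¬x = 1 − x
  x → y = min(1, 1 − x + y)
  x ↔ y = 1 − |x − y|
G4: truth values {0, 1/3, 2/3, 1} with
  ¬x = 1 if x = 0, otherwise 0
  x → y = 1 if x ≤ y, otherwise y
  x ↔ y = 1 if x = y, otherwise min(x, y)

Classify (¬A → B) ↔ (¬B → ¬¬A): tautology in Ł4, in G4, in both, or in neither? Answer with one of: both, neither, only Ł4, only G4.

only Ł4

In Ł4: every assignment gives 1 — tautology.
In G4: at A = 0, B = 1/3 the value is 1/3 — not a tautology.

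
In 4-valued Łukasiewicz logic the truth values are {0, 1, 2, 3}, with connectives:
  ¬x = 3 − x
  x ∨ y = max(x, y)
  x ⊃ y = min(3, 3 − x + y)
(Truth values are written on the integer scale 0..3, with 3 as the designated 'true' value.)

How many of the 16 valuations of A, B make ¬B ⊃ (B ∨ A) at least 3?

A = 0, B = 0 ↦ 0  <
A = 0, B = 1 ↦ 2  <
A = 0, B = 2 ↦ 3  ≥
A = 0, B = 3 ↦ 3  ≥
A = 1, B = 0 ↦ 1  <
A = 1, B = 1 ↦ 2  <
A = 1, B = 2 ↦ 3  ≥
A = 1, B = 3 ↦ 3  ≥
A = 2, B = 0 ↦ 2  <
A = 2, B = 1 ↦ 3  ≥
A = 2, B = 2 ↦ 3  ≥
A = 2, B = 3 ↦ 3  ≥
A = 3, B = 0 ↦ 3  ≥
A = 3, B = 1 ↦ 3  ≥
A = 3, B = 2 ↦ 3  ≥
A = 3, B = 3 ↦ 3  ≥
So 11 of the 16 assignments meet the threshold.

11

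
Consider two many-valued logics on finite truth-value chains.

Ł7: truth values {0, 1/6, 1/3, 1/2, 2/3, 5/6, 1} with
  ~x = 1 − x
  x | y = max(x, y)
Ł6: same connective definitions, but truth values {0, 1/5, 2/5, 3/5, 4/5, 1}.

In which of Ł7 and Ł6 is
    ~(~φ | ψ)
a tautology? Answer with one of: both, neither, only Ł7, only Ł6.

neither

In Ł7: at φ = 0, ψ = 0 the value is 0 — not a tautology.
In Ł6: at φ = 0, ψ = 0 the value is 0 — not a tautology.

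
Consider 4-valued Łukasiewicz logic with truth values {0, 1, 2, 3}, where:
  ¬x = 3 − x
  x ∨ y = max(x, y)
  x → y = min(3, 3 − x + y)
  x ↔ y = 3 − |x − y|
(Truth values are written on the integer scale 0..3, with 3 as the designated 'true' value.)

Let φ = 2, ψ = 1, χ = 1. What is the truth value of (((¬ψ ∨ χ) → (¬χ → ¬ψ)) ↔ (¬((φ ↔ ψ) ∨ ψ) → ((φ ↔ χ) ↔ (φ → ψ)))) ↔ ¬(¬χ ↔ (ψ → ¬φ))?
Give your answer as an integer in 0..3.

1

¬ψ = ¬1 = 2
¬ψ ∨ χ = 2 ∨ 1 = 2
¬χ = ¬1 = 2
¬ψ = ¬1 = 2
¬χ → ¬ψ = 2 → 2 = 3
(¬ψ ∨ χ) → (¬χ → ¬ψ) = 2 → 3 = 3
φ ↔ ψ = 2 ↔ 1 = 2
(φ ↔ ψ) ∨ ψ = 2 ∨ 1 = 2
¬((φ ↔ ψ) ∨ ψ) = ¬2 = 1
φ ↔ χ = 2 ↔ 1 = 2
φ → ψ = 2 → 1 = 2
(φ ↔ χ) ↔ (φ → ψ) = 2 ↔ 2 = 3
¬((φ ↔ ψ) ∨ ψ) → ((φ ↔ χ) ↔ (φ → ψ)) = 1 → 3 = 3
((¬ψ ∨ χ) → (¬χ → ¬ψ)) ↔ (¬((φ ↔ ψ) ∨ ψ) → ((φ ↔ χ) ↔ (φ → ψ))) = 3 ↔ 3 = 3
¬χ = ¬1 = 2
¬φ = ¬2 = 1
ψ → ¬φ = 1 → 1 = 3
¬χ ↔ (ψ → ¬φ) = 2 ↔ 3 = 2
¬(¬χ ↔ (ψ → ¬φ)) = ¬2 = 1
(((¬ψ ∨ χ) → (¬χ → ¬ψ)) ↔ (¬((φ ↔ ψ) ∨ ψ) → ((φ ↔ χ) ↔ (φ → ψ)))) ↔ ¬(¬χ ↔ (ψ → ¬φ)) = 3 ↔ 1 = 1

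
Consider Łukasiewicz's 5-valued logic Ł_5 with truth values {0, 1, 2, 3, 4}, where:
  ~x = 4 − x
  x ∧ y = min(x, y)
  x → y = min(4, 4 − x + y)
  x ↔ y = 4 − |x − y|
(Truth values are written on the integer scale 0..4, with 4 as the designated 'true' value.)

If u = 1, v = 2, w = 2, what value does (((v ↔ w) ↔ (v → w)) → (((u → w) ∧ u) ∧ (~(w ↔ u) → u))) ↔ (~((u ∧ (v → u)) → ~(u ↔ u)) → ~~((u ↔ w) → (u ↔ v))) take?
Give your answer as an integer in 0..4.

1

v ↔ w = 2 ↔ 2 = 4
v → w = 2 → 2 = 4
(v ↔ w) ↔ (v → w) = 4 ↔ 4 = 4
u → w = 1 → 2 = 4
(u → w) ∧ u = 4 ∧ 1 = 1
w ↔ u = 2 ↔ 1 = 3
~(w ↔ u) = ~3 = 1
~(w ↔ u) → u = 1 → 1 = 4
((u → w) ∧ u) ∧ (~(w ↔ u) → u) = 1 ∧ 4 = 1
((v ↔ w) ↔ (v → w)) → (((u → w) ∧ u) ∧ (~(w ↔ u) → u)) = 4 → 1 = 1
v → u = 2 → 1 = 3
u ∧ (v → u) = 1 ∧ 3 = 1
u ↔ u = 1 ↔ 1 = 4
~(u ↔ u) = ~4 = 0
(u ∧ (v → u)) → ~(u ↔ u) = 1 → 0 = 3
~((u ∧ (v → u)) → ~(u ↔ u)) = ~3 = 1
u ↔ w = 1 ↔ 2 = 3
u ↔ v = 1 ↔ 2 = 3
(u ↔ w) → (u ↔ v) = 3 → 3 = 4
~((u ↔ w) → (u ↔ v)) = ~4 = 0
~~((u ↔ w) → (u ↔ v)) = ~0 = 4
~((u ∧ (v → u)) → ~(u ↔ u)) → ~~((u ↔ w) → (u ↔ v)) = 1 → 4 = 4
(((v ↔ w) ↔ (v → w)) → (((u → w) ∧ u) ∧ (~(w ↔ u) → u))) ↔ (~((u ∧ (v → u)) → ~(u ↔ u)) → ~~((u ↔ w) → (u ↔ v))) = 1 ↔ 4 = 1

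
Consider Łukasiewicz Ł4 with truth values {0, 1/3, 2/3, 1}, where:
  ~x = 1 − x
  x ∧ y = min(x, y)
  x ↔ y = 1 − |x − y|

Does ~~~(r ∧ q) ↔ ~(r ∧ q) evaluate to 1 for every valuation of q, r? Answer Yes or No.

Yes

q = 0, r = 0 ↦ 1
q = 0, r = 1/3 ↦ 1
q = 0, r = 2/3 ↦ 1
q = 0, r = 1 ↦ 1
q = 1/3, r = 0 ↦ 1
q = 1/3, r = 1/3 ↦ 1
q = 1/3, r = 2/3 ↦ 1
q = 1/3, r = 1 ↦ 1
q = 2/3, r = 0 ↦ 1
q = 2/3, r = 1/3 ↦ 1
q = 2/3, r = 2/3 ↦ 1
q = 2/3, r = 1 ↦ 1
q = 1, r = 0 ↦ 1
q = 1, r = 1/3 ↦ 1
q = 1, r = 2/3 ↦ 1
q = 1, r = 1 ↦ 1
Every assignment gives a value ≥ 1.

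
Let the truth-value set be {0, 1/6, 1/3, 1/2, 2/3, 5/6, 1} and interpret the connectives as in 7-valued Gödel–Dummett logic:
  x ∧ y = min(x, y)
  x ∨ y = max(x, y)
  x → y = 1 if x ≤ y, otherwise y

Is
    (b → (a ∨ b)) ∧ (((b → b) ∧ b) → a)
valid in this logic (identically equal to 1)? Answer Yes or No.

Counterexample: take a = 0, b = 1/6.
a ∨ b = 0 ∨ 1/6 = 1/6
b → (a ∨ b) = 1/6 → 1/6 = 1
b → b = 1/6 → 1/6 = 1
(b → b) ∧ b = 1 ∧ 1/6 = 1/6
((b → b) ∧ b) → a = 1/6 → 0 = 0
(b → (a ∨ b)) ∧ (((b → b) ∧ b) → a) = 1 ∧ 0 = 0
This gives 0 ≠ 1.

No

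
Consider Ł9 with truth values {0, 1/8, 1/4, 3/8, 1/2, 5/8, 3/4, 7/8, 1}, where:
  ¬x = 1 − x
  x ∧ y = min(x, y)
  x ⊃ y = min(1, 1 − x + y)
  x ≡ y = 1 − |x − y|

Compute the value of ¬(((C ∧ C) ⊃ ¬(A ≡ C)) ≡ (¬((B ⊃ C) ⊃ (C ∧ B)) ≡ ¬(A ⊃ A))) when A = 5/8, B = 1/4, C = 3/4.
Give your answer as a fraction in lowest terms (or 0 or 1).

1/8

C ∧ C = 3/4 ∧ 3/4 = 3/4
A ≡ C = 5/8 ≡ 3/4 = 7/8
¬(A ≡ C) = ¬7/8 = 1/8
(C ∧ C) ⊃ ¬(A ≡ C) = 3/4 ⊃ 1/8 = 3/8
B ⊃ C = 1/4 ⊃ 3/4 = 1
C ∧ B = 3/4 ∧ 1/4 = 1/4
(B ⊃ C) ⊃ (C ∧ B) = 1 ⊃ 1/4 = 1/4
¬((B ⊃ C) ⊃ (C ∧ B)) = ¬1/4 = 3/4
A ⊃ A = 5/8 ⊃ 5/8 = 1
¬(A ⊃ A) = ¬1 = 0
¬((B ⊃ C) ⊃ (C ∧ B)) ≡ ¬(A ⊃ A) = 3/4 ≡ 0 = 1/4
((C ∧ C) ⊃ ¬(A ≡ C)) ≡ (¬((B ⊃ C) ⊃ (C ∧ B)) ≡ ¬(A ⊃ A)) = 3/8 ≡ 1/4 = 7/8
¬(((C ∧ C) ⊃ ¬(A ≡ C)) ≡ (¬((B ⊃ C) ⊃ (C ∧ B)) ≡ ¬(A ⊃ A))) = ¬7/8 = 1/8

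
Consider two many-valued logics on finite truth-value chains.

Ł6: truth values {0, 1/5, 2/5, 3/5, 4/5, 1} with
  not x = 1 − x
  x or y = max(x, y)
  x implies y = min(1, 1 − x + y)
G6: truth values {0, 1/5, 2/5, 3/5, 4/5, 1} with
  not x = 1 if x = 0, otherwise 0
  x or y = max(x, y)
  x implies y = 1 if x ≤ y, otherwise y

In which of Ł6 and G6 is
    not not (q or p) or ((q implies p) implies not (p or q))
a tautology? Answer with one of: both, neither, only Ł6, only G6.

only G6

In Ł6: at p = 1/5, q = 0 the value is 4/5 — not a tautology.
In G6: every assignment gives 1 — tautology.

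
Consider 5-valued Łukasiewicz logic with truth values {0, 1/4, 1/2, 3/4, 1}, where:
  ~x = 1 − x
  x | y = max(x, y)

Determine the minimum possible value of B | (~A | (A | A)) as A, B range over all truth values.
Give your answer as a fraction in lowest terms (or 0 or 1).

1/2

Take A = 1/2, B = 0:
~A = ~1/2 = 1/2
A | A = 1/2 | 1/2 = 1/2
~A | (A | A) = 1/2 | 1/2 = 1/2
B | (~A | (A | A)) = 0 | 1/2 = 1/2
No assignment yields a value below 1/2, so this is the minimum.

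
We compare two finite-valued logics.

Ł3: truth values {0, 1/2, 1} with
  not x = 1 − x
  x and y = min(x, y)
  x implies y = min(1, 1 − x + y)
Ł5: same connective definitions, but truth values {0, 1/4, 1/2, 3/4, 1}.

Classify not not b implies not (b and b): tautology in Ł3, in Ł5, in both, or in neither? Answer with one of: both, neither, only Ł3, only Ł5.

In Ł3: at b = 1 the value is 0 — not a tautology.
In Ł5: at b = 3/4 the value is 1/2 — not a tautology.

neither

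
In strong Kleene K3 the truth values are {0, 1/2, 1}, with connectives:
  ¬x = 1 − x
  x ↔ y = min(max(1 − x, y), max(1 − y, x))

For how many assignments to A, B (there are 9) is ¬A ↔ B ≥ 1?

A = 0, B = 0 ↦ 0  <
A = 0, B = 1/2 ↦ 1/2  <
A = 0, B = 1 ↦ 1  ≥
A = 1/2, B = 0 ↦ 1/2  <
A = 1/2, B = 1/2 ↦ 1/2  <
A = 1/2, B = 1 ↦ 1/2  <
A = 1, B = 0 ↦ 1  ≥
A = 1, B = 1/2 ↦ 1/2  <
A = 1, B = 1 ↦ 0  <
So 2 of the 9 assignments meet the threshold.

2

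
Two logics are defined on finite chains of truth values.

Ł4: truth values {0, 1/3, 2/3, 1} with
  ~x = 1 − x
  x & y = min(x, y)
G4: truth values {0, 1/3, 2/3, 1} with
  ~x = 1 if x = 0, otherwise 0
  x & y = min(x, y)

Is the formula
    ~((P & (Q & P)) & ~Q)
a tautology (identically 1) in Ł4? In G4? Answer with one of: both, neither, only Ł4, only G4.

only G4

In Ł4: at P = 1/3, Q = 1/3 the value is 2/3 — not a tautology.
In G4: every assignment gives 1 — tautology.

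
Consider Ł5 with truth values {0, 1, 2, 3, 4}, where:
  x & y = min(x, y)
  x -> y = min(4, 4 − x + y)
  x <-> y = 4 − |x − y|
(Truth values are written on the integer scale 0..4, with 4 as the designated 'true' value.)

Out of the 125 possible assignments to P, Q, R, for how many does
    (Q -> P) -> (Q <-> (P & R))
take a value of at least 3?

value 4: 65 assignments (counts)
value 3: 32 assignments (counts)
value 2: 18 assignments
value 1: 8 assignments
value 0: 2 assignments
So 97 of the 125 assignments meet the threshold.

97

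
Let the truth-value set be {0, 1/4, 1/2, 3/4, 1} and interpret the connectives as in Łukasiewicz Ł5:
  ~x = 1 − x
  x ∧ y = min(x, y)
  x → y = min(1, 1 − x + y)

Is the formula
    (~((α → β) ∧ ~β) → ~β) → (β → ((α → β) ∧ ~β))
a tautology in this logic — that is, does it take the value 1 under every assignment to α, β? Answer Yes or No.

At α = 3/4, β = 3/4, for instance:
α → β = 3/4 → 3/4 = 1
~β = ~3/4 = 1/4
(α → β) ∧ ~β = 1 ∧ 1/4 = 1/4
~((α → β) ∧ ~β) = ~1/4 = 3/4
~β = ~3/4 = 1/4
~((α → β) ∧ ~β) → ~β = 3/4 → 1/4 = 1/2
β → ((α → β) ∧ ~β) = 3/4 → 1/4 = 1/2
(~((α → β) ∧ ~β) → ~β) → (β → ((α → β) ∧ ~β)) = 1/2 → 1/2 = 1
and checking the remaining 24 assignments likewise gives ≥ 1 in every case.

Yes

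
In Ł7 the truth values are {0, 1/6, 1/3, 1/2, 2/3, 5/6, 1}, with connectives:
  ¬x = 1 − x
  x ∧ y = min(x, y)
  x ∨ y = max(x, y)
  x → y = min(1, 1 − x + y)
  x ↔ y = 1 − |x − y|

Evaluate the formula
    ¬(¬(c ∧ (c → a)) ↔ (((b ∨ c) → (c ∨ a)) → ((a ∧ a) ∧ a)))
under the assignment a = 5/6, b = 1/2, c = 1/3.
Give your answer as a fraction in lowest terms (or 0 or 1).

c → a = 1/3 → 5/6 = 1
c ∧ (c → a) = 1/3 ∧ 1 = 1/3
¬(c ∧ (c → a)) = ¬1/3 = 2/3
b ∨ c = 1/2 ∨ 1/3 = 1/2
c ∨ a = 1/3 ∨ 5/6 = 5/6
(b ∨ c) → (c ∨ a) = 1/2 → 5/6 = 1
a ∧ a = 5/6 ∧ 5/6 = 5/6
(a ∧ a) ∧ a = 5/6 ∧ 5/6 = 5/6
((b ∨ c) → (c ∨ a)) → ((a ∧ a) ∧ a) = 1 → 5/6 = 5/6
¬(c ∧ (c → a)) ↔ (((b ∨ c) → (c ∨ a)) → ((a ∧ a) ∧ a)) = 2/3 ↔ 5/6 = 5/6
¬(¬(c ∧ (c → a)) ↔ (((b ∨ c) → (c ∨ a)) → ((a ∧ a) ∧ a))) = ¬5/6 = 1/6

1/6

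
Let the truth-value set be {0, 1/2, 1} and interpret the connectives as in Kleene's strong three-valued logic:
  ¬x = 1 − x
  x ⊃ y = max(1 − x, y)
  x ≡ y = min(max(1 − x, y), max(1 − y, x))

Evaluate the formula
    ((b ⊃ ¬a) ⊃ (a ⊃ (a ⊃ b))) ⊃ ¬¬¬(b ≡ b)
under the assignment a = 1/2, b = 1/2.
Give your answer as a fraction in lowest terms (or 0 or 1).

1/2

¬a = ¬1/2 = 1/2
b ⊃ ¬a = 1/2 ⊃ 1/2 = 1/2
a ⊃ b = 1/2 ⊃ 1/2 = 1/2
a ⊃ (a ⊃ b) = 1/2 ⊃ 1/2 = 1/2
(b ⊃ ¬a) ⊃ (a ⊃ (a ⊃ b)) = 1/2 ⊃ 1/2 = 1/2
b ≡ b = 1/2 ≡ 1/2 = 1/2
¬(b ≡ b) = ¬1/2 = 1/2
¬¬(b ≡ b) = ¬1/2 = 1/2
¬¬¬(b ≡ b) = ¬1/2 = 1/2
((b ⊃ ¬a) ⊃ (a ⊃ (a ⊃ b))) ⊃ ¬¬¬(b ≡ b) = 1/2 ⊃ 1/2 = 1/2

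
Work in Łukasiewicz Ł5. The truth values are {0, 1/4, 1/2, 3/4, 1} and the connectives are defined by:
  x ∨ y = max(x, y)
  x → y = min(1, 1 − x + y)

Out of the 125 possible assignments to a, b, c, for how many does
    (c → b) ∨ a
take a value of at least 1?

85

value 1: 85 assignments (counts)
value 3/4: 22 assignments
value 1/2: 12 assignments
value 1/4: 5 assignments
value 0: 1 assignment
So 85 of the 125 assignments meet the threshold.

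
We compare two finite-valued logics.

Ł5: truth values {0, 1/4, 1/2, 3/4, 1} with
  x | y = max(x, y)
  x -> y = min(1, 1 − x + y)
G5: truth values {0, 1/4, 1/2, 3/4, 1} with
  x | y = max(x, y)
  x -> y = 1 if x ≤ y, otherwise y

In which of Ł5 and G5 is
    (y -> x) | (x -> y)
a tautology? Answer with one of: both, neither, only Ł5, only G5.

In Ł5: every assignment gives 1 — tautology.
In G5: every assignment gives 1 — tautology.

both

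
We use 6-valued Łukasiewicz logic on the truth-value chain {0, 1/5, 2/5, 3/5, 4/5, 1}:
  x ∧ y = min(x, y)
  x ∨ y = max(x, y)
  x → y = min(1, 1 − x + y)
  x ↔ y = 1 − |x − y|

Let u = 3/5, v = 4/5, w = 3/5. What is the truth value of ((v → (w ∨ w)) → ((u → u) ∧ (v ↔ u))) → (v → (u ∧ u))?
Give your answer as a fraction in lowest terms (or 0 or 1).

w ∨ w = 3/5 ∨ 3/5 = 3/5
v → (w ∨ w) = 4/5 → 3/5 = 4/5
u → u = 3/5 → 3/5 = 1
v ↔ u = 4/5 ↔ 3/5 = 4/5
(u → u) ∧ (v ↔ u) = 1 ∧ 4/5 = 4/5
(v → (w ∨ w)) → ((u → u) ∧ (v ↔ u)) = 4/5 → 4/5 = 1
u ∧ u = 3/5 ∧ 3/5 = 3/5
v → (u ∧ u) = 4/5 → 3/5 = 4/5
((v → (w ∨ w)) → ((u → u) ∧ (v ↔ u))) → (v → (u ∧ u)) = 1 → 4/5 = 4/5

4/5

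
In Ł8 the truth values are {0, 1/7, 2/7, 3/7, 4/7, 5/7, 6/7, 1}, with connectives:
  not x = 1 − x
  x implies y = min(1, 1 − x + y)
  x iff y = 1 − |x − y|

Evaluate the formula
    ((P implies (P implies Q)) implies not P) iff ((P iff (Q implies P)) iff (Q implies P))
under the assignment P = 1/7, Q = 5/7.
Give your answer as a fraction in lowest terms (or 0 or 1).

6/7

P implies Q = 1/7 implies 5/7 = 1
P implies (P implies Q) = 1/7 implies 1 = 1
not P = not 1/7 = 6/7
(P implies (P implies Q)) implies not P = 1 implies 6/7 = 6/7
Q implies P = 5/7 implies 1/7 = 3/7
P iff (Q implies P) = 1/7 iff 3/7 = 5/7
Q implies P = 5/7 implies 1/7 = 3/7
(P iff (Q implies P)) iff (Q implies P) = 5/7 iff 3/7 = 5/7
((P implies (P implies Q)) implies not P) iff ((P iff (Q implies P)) iff (Q implies P)) = 6/7 iff 5/7 = 6/7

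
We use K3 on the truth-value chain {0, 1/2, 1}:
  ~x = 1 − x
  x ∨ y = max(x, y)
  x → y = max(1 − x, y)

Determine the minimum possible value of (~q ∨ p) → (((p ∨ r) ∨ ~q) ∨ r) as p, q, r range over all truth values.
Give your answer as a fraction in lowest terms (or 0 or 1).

Take p = 0, q = 1/2, r = 0:
~q = ~1/2 = 1/2
~q ∨ p = 1/2 ∨ 0 = 1/2
p ∨ r = 0 ∨ 0 = 0
~q = ~1/2 = 1/2
(p ∨ r) ∨ ~q = 0 ∨ 1/2 = 1/2
((p ∨ r) ∨ ~q) ∨ r = 1/2 ∨ 0 = 1/2
(~q ∨ p) → (((p ∨ r) ∨ ~q) ∨ r) = 1/2 → 1/2 = 1/2
No assignment yields a value below 1/2, so this is the minimum.

1/2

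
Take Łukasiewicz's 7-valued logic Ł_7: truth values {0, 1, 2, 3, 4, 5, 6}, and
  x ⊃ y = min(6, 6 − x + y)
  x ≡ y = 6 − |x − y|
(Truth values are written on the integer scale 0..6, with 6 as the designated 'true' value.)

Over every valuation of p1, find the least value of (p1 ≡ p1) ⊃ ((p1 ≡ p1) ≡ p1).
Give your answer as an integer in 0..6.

Take p1 = 0:
p1 ≡ p1 = 0 ≡ 0 = 6
p1 ≡ p1 = 0 ≡ 0 = 6
(p1 ≡ p1) ≡ p1 = 6 ≡ 0 = 0
(p1 ≡ p1) ⊃ ((p1 ≡ p1) ≡ p1) = 6 ⊃ 0 = 0
No assignment yields a value below 0, so this is the minimum.

0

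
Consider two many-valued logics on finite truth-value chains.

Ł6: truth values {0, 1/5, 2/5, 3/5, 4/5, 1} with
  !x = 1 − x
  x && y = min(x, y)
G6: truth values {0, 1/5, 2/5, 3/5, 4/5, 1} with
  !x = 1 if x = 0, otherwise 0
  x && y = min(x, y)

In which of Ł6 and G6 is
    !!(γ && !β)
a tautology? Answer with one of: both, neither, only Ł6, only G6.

In Ł6: at β = 0, γ = 0 the value is 0 — not a tautology.
In G6: at β = 0, γ = 0 the value is 0 — not a tautology.

neither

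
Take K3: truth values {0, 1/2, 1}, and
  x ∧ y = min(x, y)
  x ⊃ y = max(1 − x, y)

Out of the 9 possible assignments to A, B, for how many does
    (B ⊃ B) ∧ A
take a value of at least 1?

2

A = 0, B = 0 ↦ 0  <
A = 0, B = 1/2 ↦ 0  <
A = 0, B = 1 ↦ 0  <
A = 1/2, B = 0 ↦ 1/2  <
A = 1/2, B = 1/2 ↦ 1/2  <
A = 1/2, B = 1 ↦ 1/2  <
A = 1, B = 0 ↦ 1  ≥
A = 1, B = 1/2 ↦ 1/2  <
A = 1, B = 1 ↦ 1  ≥
So 2 of the 9 assignments meet the threshold.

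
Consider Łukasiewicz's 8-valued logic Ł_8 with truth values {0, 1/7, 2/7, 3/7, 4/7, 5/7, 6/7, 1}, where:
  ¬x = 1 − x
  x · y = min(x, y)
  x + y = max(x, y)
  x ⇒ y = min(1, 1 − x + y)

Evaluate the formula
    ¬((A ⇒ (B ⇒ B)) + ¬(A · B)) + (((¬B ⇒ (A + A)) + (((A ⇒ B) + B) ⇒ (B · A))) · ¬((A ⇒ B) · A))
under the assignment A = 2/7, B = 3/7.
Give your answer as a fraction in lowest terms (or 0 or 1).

5/7

B ⇒ B = 3/7 ⇒ 3/7 = 1
A ⇒ (B ⇒ B) = 2/7 ⇒ 1 = 1
A · B = 2/7 · 3/7 = 2/7
¬(A · B) = ¬2/7 = 5/7
(A ⇒ (B ⇒ B)) + ¬(A · B) = 1 + 5/7 = 1
¬((A ⇒ (B ⇒ B)) + ¬(A · B)) = ¬1 = 0
¬B = ¬3/7 = 4/7
A + A = 2/7 + 2/7 = 2/7
¬B ⇒ (A + A) = 4/7 ⇒ 2/7 = 5/7
A ⇒ B = 2/7 ⇒ 3/7 = 1
(A ⇒ B) + B = 1 + 3/7 = 1
B · A = 3/7 · 2/7 = 2/7
((A ⇒ B) + B) ⇒ (B · A) = 1 ⇒ 2/7 = 2/7
(¬B ⇒ (A + A)) + (((A ⇒ B) + B) ⇒ (B · A)) = 5/7 + 2/7 = 5/7
A ⇒ B = 2/7 ⇒ 3/7 = 1
(A ⇒ B) · A = 1 · 2/7 = 2/7
¬((A ⇒ B) · A) = ¬2/7 = 5/7
((¬B ⇒ (A + A)) + (((A ⇒ B) + B) ⇒ (B · A))) · ¬((A ⇒ B) · A) = 5/7 · 5/7 = 5/7
¬((A ⇒ (B ⇒ B)) + ¬(A · B)) + (((¬B ⇒ (A + A)) + (((A ⇒ B) + B) ⇒ (B · A))) · ¬((A ⇒ B) · A)) = 0 + 5/7 = 5/7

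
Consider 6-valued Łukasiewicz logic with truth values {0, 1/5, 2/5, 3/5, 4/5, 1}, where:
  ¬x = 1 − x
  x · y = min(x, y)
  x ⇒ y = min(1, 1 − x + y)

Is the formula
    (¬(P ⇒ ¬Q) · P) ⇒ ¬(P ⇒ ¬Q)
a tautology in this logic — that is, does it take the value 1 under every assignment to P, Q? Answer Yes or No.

At P = 0, Q = 2/5, for instance:
¬Q = ¬2/5 = 3/5
P ⇒ ¬Q = 0 ⇒ 3/5 = 1
¬(P ⇒ ¬Q) = ¬1 = 0
¬(P ⇒ ¬Q) · P = 0 · 0 = 0
(¬(P ⇒ ¬Q) · P) ⇒ ¬(P ⇒ ¬Q) = 0 ⇒ 0 = 1
and checking the remaining 35 assignments likewise gives ≥ 1 in every case.

Yes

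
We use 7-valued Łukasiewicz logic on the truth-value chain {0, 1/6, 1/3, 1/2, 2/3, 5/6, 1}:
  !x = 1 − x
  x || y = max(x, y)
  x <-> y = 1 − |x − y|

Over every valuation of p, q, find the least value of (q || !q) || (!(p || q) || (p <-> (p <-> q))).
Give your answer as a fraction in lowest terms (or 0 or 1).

1/2

Take p = 0, q = 1/2:
!q = !1/2 = 1/2
q || !q = 1/2 || 1/2 = 1/2
p || q = 0 || 1/2 = 1/2
!(p || q) = !1/2 = 1/2
p <-> q = 0 <-> 1/2 = 1/2
p <-> (p <-> q) = 0 <-> 1/2 = 1/2
!(p || q) || (p <-> (p <-> q)) = 1/2 || 1/2 = 1/2
(q || !q) || (!(p || q) || (p <-> (p <-> q))) = 1/2 || 1/2 = 1/2
No assignment yields a value below 1/2, so this is the minimum.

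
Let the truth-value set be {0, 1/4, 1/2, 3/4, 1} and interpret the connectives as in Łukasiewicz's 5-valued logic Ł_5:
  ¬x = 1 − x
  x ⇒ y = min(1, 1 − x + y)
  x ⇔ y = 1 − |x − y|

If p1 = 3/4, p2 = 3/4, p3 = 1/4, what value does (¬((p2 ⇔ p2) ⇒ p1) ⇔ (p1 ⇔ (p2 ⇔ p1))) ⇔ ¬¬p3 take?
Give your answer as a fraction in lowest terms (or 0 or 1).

3/4

p2 ⇔ p2 = 3/4 ⇔ 3/4 = 1
(p2 ⇔ p2) ⇒ p1 = 1 ⇒ 3/4 = 3/4
¬((p2 ⇔ p2) ⇒ p1) = ¬3/4 = 1/4
p2 ⇔ p1 = 3/4 ⇔ 3/4 = 1
p1 ⇔ (p2 ⇔ p1) = 3/4 ⇔ 1 = 3/4
¬((p2 ⇔ p2) ⇒ p1) ⇔ (p1 ⇔ (p2 ⇔ p1)) = 1/4 ⇔ 3/4 = 1/2
¬p3 = ¬1/4 = 3/4
¬¬p3 = ¬3/4 = 1/4
(¬((p2 ⇔ p2) ⇒ p1) ⇔ (p1 ⇔ (p2 ⇔ p1))) ⇔ ¬¬p3 = 1/2 ⇔ 1/4 = 3/4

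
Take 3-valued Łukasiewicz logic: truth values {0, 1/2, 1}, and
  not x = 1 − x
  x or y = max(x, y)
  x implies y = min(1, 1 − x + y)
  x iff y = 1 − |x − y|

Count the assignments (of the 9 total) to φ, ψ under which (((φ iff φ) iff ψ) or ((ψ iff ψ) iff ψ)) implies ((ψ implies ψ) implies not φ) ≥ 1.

6

φ = 0, ψ = 0 ↦ 1  ≥
φ = 0, ψ = 1/2 ↦ 1  ≥
φ = 0, ψ = 1 ↦ 1  ≥
φ = 1/2, ψ = 0 ↦ 1  ≥
φ = 1/2, ψ = 1/2 ↦ 1  ≥
φ = 1/2, ψ = 1 ↦ 1/2  <
φ = 1, ψ = 0 ↦ 1  ≥
φ = 1, ψ = 1/2 ↦ 1/2  <
φ = 1, ψ = 1 ↦ 0  <
So 6 of the 9 assignments meet the threshold.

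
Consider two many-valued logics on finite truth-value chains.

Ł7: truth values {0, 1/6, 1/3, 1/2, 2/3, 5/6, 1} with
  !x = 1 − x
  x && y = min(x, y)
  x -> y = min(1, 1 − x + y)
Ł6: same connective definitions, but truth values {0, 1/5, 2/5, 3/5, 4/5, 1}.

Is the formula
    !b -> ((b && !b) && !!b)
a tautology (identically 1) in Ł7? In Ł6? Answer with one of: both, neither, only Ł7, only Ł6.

neither

In Ł7: at b = 0 the value is 0 — not a tautology.
In Ł6: at b = 0 the value is 0 — not a tautology.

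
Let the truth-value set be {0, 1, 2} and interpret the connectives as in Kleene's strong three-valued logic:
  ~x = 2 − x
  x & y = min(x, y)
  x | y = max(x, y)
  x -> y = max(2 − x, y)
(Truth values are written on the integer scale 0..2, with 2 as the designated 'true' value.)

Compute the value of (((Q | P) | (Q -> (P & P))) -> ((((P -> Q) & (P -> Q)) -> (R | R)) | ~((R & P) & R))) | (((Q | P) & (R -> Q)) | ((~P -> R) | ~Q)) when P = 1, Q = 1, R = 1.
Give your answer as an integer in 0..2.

Q | P = 1 | 1 = 1
P & P = 1 & 1 = 1
Q -> (P & P) = 1 -> 1 = 1
(Q | P) | (Q -> (P & P)) = 1 | 1 = 1
P -> Q = 1 -> 1 = 1
P -> Q = 1 -> 1 = 1
(P -> Q) & (P -> Q) = 1 & 1 = 1
R | R = 1 | 1 = 1
((P -> Q) & (P -> Q)) -> (R | R) = 1 -> 1 = 1
R & P = 1 & 1 = 1
(R & P) & R = 1 & 1 = 1
~((R & P) & R) = ~1 = 1
(((P -> Q) & (P -> Q)) -> (R | R)) | ~((R & P) & R) = 1 | 1 = 1
((Q | P) | (Q -> (P & P))) -> ((((P -> Q) & (P -> Q)) -> (R | R)) | ~((R & P) & R)) = 1 -> 1 = 1
Q | P = 1 | 1 = 1
R -> Q = 1 -> 1 = 1
(Q | P) & (R -> Q) = 1 & 1 = 1
~P = ~1 = 1
~P -> R = 1 -> 1 = 1
~Q = ~1 = 1
(~P -> R) | ~Q = 1 | 1 = 1
((Q | P) & (R -> Q)) | ((~P -> R) | ~Q) = 1 | 1 = 1
(((Q | P) | (Q -> (P & P))) -> ((((P -> Q) & (P -> Q)) -> (R | R)) | ~((R & P) & R))) | (((Q | P) & (R -> Q)) | ((~P -> R) | ~Q)) = 1 | 1 = 1

1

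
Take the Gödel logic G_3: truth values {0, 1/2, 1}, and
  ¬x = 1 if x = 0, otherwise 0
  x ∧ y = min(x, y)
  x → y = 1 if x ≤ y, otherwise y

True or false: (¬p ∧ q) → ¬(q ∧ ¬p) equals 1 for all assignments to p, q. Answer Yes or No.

No

Counterexample: take p = 0, q = 1/2.
¬p = ¬0 = 1
¬p ∧ q = 1 ∧ 1/2 = 1/2
q ∧ ¬p = 1/2 ∧ 1 = 1/2
¬(q ∧ ¬p) = ¬1/2 = 0
(¬p ∧ q) → ¬(q ∧ ¬p) = 1/2 → 0 = 0
This gives 0 ≠ 1.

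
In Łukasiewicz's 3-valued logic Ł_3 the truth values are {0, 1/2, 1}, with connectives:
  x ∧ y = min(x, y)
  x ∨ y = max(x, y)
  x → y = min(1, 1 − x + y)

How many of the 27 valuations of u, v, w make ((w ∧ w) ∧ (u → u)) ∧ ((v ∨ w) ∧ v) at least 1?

value 1: 3 assignments (counts)
value 1/2: 9 assignments
value 0: 15 assignments
So 3 of the 27 assignments meet the threshold.

3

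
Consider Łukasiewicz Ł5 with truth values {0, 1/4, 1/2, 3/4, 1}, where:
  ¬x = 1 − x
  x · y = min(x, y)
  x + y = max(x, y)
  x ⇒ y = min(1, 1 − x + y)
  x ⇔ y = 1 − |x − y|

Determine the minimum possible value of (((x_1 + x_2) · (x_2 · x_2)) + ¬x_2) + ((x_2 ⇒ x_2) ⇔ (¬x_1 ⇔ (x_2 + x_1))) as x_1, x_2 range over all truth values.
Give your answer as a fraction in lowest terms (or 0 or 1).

Take x_1 = 0, x_2 = 1/2:
x_1 + x_2 = 0 + 1/2 = 1/2
x_2 · x_2 = 1/2 · 1/2 = 1/2
(x_1 + x_2) · (x_2 · x_2) = 1/2 · 1/2 = 1/2
¬x_2 = ¬1/2 = 1/2
((x_1 + x_2) · (x_2 · x_2)) + ¬x_2 = 1/2 + 1/2 = 1/2
x_2 ⇒ x_2 = 1/2 ⇒ 1/2 = 1
¬x_1 = ¬0 = 1
x_2 + x_1 = 1/2 + 0 = 1/2
¬x_1 ⇔ (x_2 + x_1) = 1 ⇔ 1/2 = 1/2
(x_2 ⇒ x_2) ⇔ (¬x_1 ⇔ (x_2 + x_1)) = 1 ⇔ 1/2 = 1/2
(((x_1 + x_2) · (x_2 · x_2)) + ¬x_2) + ((x_2 ⇒ x_2) ⇔ (¬x_1 ⇔ (x_2 + x_1))) = 1/2 + 1/2 = 1/2
No assignment yields a value below 1/2, so this is the minimum.

1/2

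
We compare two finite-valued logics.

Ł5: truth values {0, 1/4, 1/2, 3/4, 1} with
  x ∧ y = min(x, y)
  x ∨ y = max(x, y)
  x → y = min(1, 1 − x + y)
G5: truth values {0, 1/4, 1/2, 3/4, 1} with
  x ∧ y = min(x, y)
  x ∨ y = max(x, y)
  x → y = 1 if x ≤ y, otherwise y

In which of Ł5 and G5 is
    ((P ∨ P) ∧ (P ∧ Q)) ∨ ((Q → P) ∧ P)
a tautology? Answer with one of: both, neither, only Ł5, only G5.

In Ł5: at P = 0, Q = 0 the value is 0 — not a tautology.
In G5: at P = 0, Q = 0 the value is 0 — not a tautology.

neither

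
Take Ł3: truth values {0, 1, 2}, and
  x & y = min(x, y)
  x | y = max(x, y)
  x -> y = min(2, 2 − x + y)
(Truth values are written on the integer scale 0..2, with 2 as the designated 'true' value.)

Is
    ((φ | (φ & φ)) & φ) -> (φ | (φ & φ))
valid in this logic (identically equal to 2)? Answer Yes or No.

φ = 0 ↦ 2
φ = 1 ↦ 2
φ = 2 ↦ 2
Every assignment gives a value ≥ 2.

Yes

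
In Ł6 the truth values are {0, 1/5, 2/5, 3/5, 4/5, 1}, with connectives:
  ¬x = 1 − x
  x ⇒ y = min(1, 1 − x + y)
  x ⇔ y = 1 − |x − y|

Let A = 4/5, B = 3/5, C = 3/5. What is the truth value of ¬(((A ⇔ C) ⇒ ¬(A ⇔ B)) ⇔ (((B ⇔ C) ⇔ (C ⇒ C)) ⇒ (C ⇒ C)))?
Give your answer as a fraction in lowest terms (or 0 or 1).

3/5

A ⇔ C = 4/5 ⇔ 3/5 = 4/5
A ⇔ B = 4/5 ⇔ 3/5 = 4/5
¬(A ⇔ B) = ¬4/5 = 1/5
(A ⇔ C) ⇒ ¬(A ⇔ B) = 4/5 ⇒ 1/5 = 2/5
B ⇔ C = 3/5 ⇔ 3/5 = 1
C ⇒ C = 3/5 ⇒ 3/5 = 1
(B ⇔ C) ⇔ (C ⇒ C) = 1 ⇔ 1 = 1
C ⇒ C = 3/5 ⇒ 3/5 = 1
((B ⇔ C) ⇔ (C ⇒ C)) ⇒ (C ⇒ C) = 1 ⇒ 1 = 1
((A ⇔ C) ⇒ ¬(A ⇔ B)) ⇔ (((B ⇔ C) ⇔ (C ⇒ C)) ⇒ (C ⇒ C)) = 2/5 ⇔ 1 = 2/5
¬(((A ⇔ C) ⇒ ¬(A ⇔ B)) ⇔ (((B ⇔ C) ⇔ (C ⇒ C)) ⇒ (C ⇒ C))) = ¬2/5 = 3/5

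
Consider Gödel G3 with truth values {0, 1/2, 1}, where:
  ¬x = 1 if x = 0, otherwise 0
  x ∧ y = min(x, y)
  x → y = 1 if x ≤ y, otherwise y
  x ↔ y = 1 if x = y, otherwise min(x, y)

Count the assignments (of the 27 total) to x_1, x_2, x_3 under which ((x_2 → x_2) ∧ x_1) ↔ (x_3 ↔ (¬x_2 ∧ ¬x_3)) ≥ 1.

value 1: 9 assignments (counts)
value 1/2: 2 assignments
value 0: 16 assignments
So 9 of the 27 assignments meet the threshold.

9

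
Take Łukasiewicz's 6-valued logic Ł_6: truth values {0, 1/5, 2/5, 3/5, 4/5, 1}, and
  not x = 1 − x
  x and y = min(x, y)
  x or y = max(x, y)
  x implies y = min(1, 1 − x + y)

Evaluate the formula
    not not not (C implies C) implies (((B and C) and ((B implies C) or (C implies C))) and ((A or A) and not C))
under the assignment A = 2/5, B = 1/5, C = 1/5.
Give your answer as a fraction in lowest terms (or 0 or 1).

1

C implies C = 1/5 implies 1/5 = 1
not (C implies C) = not 1 = 0
not not (C implies C) = not 0 = 1
not not not (C implies C) = not 1 = 0
B and C = 1/5 and 1/5 = 1/5
B implies C = 1/5 implies 1/5 = 1
C implies C = 1/5 implies 1/5 = 1
(B implies C) or (C implies C) = 1 or 1 = 1
(B and C) and ((B implies C) or (C implies C)) = 1/5 and 1 = 1/5
A or A = 2/5 or 2/5 = 2/5
not C = not 1/5 = 4/5
(A or A) and not C = 2/5 and 4/5 = 2/5
((B and C) and ((B implies C) or (C implies C))) and ((A or A) and not C) = 1/5 and 2/5 = 1/5
not not not (C implies C) implies (((B and C) and ((B implies C) or (C implies C))) and ((A or A) and not C)) = 0 implies 1/5 = 1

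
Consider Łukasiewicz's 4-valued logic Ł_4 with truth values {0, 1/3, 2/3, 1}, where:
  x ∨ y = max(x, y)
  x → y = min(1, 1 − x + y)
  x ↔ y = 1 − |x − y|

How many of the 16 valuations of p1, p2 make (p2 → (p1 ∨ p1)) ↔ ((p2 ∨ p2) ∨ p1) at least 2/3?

p1 = 0, p2 = 0 ↦ 0  <
p1 = 0, p2 = 1/3 ↦ 2/3  ≥
p1 = 0, p2 = 2/3 ↦ 2/3  ≥
p1 = 0, p2 = 1 ↦ 0  <
p1 = 1/3, p2 = 0 ↦ 1/3  <
p1 = 1/3, p2 = 1/3 ↦ 1/3  <
p1 = 1/3, p2 = 2/3 ↦ 1  ≥
p1 = 1/3, p2 = 1 ↦ 1/3  <
p1 = 2/3, p2 = 0 ↦ 2/3  ≥
p1 = 2/3, p2 = 1/3 ↦ 2/3  ≥
p1 = 2/3, p2 = 2/3 ↦ 2/3  ≥
p1 = 2/3, p2 = 1 ↦ 2/3  ≥
p1 = 1, p2 = 0 ↦ 1  ≥
p1 = 1, p2 = 1/3 ↦ 1  ≥
p1 = 1, p2 = 2/3 ↦ 1  ≥
p1 = 1, p2 = 1 ↦ 1  ≥
So 11 of the 16 assignments meet the threshold.

11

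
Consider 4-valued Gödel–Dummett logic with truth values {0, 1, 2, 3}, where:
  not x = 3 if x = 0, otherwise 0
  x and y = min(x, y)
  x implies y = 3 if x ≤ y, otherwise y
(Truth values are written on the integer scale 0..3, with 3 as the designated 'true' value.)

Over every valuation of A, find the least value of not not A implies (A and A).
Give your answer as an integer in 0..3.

Take A = 1:
not A = not 1 = 0
not not A = not 0 = 3
A and A = 1 and 1 = 1
not not A implies (A and A) = 3 implies 1 = 1
No assignment yields a value below 1, so this is the minimum.

1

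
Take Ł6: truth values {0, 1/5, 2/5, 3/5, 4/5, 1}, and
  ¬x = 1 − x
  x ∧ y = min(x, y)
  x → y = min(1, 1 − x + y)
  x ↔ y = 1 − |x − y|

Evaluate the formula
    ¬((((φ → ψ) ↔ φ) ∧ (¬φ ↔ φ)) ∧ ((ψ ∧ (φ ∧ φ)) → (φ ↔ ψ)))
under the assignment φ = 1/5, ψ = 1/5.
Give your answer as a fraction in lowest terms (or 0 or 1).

φ → ψ = 1/5 → 1/5 = 1
(φ → ψ) ↔ φ = 1 ↔ 1/5 = 1/5
¬φ = ¬1/5 = 4/5
¬φ ↔ φ = 4/5 ↔ 1/5 = 2/5
((φ → ψ) ↔ φ) ∧ (¬φ ↔ φ) = 1/5 ∧ 2/5 = 1/5
φ ∧ φ = 1/5 ∧ 1/5 = 1/5
ψ ∧ (φ ∧ φ) = 1/5 ∧ 1/5 = 1/5
φ ↔ ψ = 1/5 ↔ 1/5 = 1
(ψ ∧ (φ ∧ φ)) → (φ ↔ ψ) = 1/5 → 1 = 1
(((φ → ψ) ↔ φ) ∧ (¬φ ↔ φ)) ∧ ((ψ ∧ (φ ∧ φ)) → (φ ↔ ψ)) = 1/5 ∧ 1 = 1/5
¬((((φ → ψ) ↔ φ) ∧ (¬φ ↔ φ)) ∧ ((ψ ∧ (φ ∧ φ)) → (φ ↔ ψ))) = ¬1/5 = 4/5

4/5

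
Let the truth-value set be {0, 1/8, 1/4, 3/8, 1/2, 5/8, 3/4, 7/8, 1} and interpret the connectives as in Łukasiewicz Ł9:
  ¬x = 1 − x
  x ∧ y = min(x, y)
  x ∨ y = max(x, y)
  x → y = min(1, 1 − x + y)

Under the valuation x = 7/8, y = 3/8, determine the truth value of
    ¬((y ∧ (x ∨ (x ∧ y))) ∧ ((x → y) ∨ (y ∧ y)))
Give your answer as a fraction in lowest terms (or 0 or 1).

x ∧ y = 7/8 ∧ 3/8 = 3/8
x ∨ (x ∧ y) = 7/8 ∨ 3/8 = 7/8
y ∧ (x ∨ (x ∧ y)) = 3/8 ∧ 7/8 = 3/8
x → y = 7/8 → 3/8 = 1/2
y ∧ y = 3/8 ∧ 3/8 = 3/8
(x → y) ∨ (y ∧ y) = 1/2 ∨ 3/8 = 1/2
(y ∧ (x ∨ (x ∧ y))) ∧ ((x → y) ∨ (y ∧ y)) = 3/8 ∧ 1/2 = 3/8
¬((y ∧ (x ∨ (x ∧ y))) ∧ ((x → y) ∨ (y ∧ y))) = ¬3/8 = 5/8

5/8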